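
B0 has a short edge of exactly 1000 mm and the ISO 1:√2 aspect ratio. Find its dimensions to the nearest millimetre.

Short side = 1000 mm; long side = 1000√2 ≈ 1414.2 mm.

1000 × 1414 mm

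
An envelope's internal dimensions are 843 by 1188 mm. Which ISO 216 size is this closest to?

Aspect ratio 1188/843 ≈ 1.409 — close to the ISO √2 ≈ 1.414.
In the A-series (A0 area = 1 m²): A0 = 841 × 1189 mm.
Off by 3 mm total — nearest standard size.

A0 (841 × 1189 mm)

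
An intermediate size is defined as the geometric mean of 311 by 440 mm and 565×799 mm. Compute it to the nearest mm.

Short side: √(311 · 565) = √175715 ≈ 419.2 → 419 mm
Long side: √(440 · 799) = √351560 ≈ 592.9 → 593 mm

419 × 593 mm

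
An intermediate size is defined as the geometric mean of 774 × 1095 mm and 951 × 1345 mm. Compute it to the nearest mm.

Short side: √(774 · 951) = √736074 ≈ 857.9 → 858 mm
Long side: √(1095 · 1345) = √1472775 ≈ 1213.6 → 1214 mm

858 × 1214 mm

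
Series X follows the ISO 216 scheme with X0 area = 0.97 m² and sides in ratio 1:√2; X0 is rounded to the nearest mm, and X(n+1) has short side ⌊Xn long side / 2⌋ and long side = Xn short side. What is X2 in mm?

Let X0's short side be w mm. w · w√2 = 0.97 m² = 970,000 mm², so w ≈ 828.2 mm and w√2 ≈ 1171.2 mm → X0 = 828 × 1171 mm.
X1: ⌊1171/2⌋ × 828 = 585 × 828 mm
X2: ⌊828/2⌋ × 585 = 414 × 585 mm

414 × 585 mm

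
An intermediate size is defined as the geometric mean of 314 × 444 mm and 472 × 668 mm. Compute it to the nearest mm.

385 × 545 mm

Short side: √(314 · 472) = √148208 ≈ 385.0 → 385 mm
Long side: √(444 · 668) = √296592 ≈ 544.6 → 545 mm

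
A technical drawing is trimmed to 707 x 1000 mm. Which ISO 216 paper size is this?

B1 (707 × 1000 mm)

Aspect ratio 1000/707 ≈ 1.414 — close to the ISO √2 ≈ 1.414.
In the B-series (B0 = 1000 × 1414 mm): B1 = 707 × 1000 mm.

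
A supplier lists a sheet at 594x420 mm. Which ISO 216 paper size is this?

A2 (420 × 594 mm)

Aspect ratio 594/420 ≈ 1.414 — close to the ISO √2 ≈ 1.414.
In the A-series (A0 area = 1 m²): A2 = 420 × 594 mm.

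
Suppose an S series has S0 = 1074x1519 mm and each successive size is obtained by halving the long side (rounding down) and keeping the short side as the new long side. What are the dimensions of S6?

134 × 189 mm

S1 = 759 × 1074 mm (from S0 by 1 halving).
S2: ⌊1074/2⌋ × 759 = 537 × 759 mm
S3: ⌊759/2⌋ × 537 = 379 × 537 mm
S4: ⌊537/2⌋ × 379 = 268 × 379 mm
S5: ⌊379/2⌋ × 268 = 189 × 268 mm
S6: ⌊268/2⌋ × 189 = 134 × 189 mm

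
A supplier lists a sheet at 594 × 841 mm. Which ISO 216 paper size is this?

Aspect ratio 841/594 ≈ 1.416 — close to the ISO √2 ≈ 1.414.
In the A-series (A0 area = 1 m²): A1 = 594 × 841 mm.

A1 (594 × 841 mm)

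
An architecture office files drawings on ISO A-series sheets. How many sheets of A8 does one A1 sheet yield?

128

Each ISO step halves the sheet: 1 × A1 → 2 × A2 → 4 × A3 → 8 × A4 → …
From A1 to A8 is 7 halving steps: 2^7 = 128.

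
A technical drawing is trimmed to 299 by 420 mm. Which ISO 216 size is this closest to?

A3 (297 × 420 mm)

Aspect ratio 420/299 ≈ 1.405 — close to the ISO √2 ≈ 1.414.
In the A-series (A0 area = 1 m²): A3 = 297 × 420 mm.
Off by 2 mm total — nearest standard size.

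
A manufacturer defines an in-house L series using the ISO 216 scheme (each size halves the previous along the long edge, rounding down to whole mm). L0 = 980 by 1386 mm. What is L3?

346 × 490 mm

L1: ⌊1386/2⌋ × 980 = 693 × 980 mm
L2: ⌊980/2⌋ × 693 = 490 × 693 mm
L3: ⌊693/2⌋ × 490 = 346 × 490 mm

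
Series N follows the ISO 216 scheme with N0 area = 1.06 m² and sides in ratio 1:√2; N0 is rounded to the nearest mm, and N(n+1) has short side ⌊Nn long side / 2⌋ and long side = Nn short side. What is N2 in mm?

Let N0's short side be w mm. w · w√2 = 1.06 m² = 1,060,000 mm², so w ≈ 865.8 mm and w√2 ≈ 1224.4 mm → N0 = 866 × 1224 mm.
N1: ⌊1224/2⌋ × 866 = 612 × 866 mm
N2: ⌊866/2⌋ × 612 = 433 × 612 mm

433 × 612 mm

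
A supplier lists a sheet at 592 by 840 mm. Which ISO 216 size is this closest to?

Aspect ratio 840/592 ≈ 1.419 — close to the ISO √2 ≈ 1.414.
In the A-series (A0 area = 1 m²): A1 = 594 × 841 mm.
Off by 3 mm total — nearest standard size.

A1 (594 × 841 mm)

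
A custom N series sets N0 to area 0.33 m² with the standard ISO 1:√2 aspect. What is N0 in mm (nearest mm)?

Let the short side be w mm. Then w · w√2 = 0.33 m² = 330,000 mm².
w² = 330,000/√2, so w ≈ 483.1 mm; long side = w√2 ≈ 683.1 mm.

483 × 683 mm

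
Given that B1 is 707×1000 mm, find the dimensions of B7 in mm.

B2: ⌊1000/2⌋ × 707 = 500 × 707 mm
B3: ⌊707/2⌋ × 500 = 353 × 500 mm
B4: ⌊500/2⌋ × 353 = 250 × 353 mm
B5: ⌊353/2⌋ × 250 = 176 × 250 mm
B6: ⌊250/2⌋ × 176 = 125 × 176 mm
B7: ⌊176/2⌋ × 125 = 88 × 125 mm

88 × 125 mm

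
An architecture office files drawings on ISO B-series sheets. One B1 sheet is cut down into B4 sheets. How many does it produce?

8

B1 = 707 × 1000 mm; B4 = 250 × 353 mm.
Each halving step doubles the count; 3 steps from B1 to B4.
2^3 = 8.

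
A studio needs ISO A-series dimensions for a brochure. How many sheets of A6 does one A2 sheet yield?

16

A2 = 420 × 594 mm; A6 = 105 × 148 mm.
Each halving step doubles the count; 4 steps from A2 to A6.
2^4 = 16.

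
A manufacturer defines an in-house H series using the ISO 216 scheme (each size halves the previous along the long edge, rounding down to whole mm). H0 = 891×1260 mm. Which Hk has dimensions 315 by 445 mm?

H0: 891 × 1260 mm
H1: 630 × 891 mm
H2: 445 × 630 mm
H3: 315 × 445 mm
H4: 222 × 315 mm
→ matches H3.

H3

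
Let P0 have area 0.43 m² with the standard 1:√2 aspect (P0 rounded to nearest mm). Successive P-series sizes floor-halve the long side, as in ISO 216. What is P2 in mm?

Let P0's short side be w mm. w · w√2 = 0.43 m² = 430,000 mm², so w ≈ 551.4 mm and w√2 ≈ 779.8 mm → P0 = 551 × 780 mm.
P1: ⌊780/2⌋ × 551 = 390 × 551 mm
P2: ⌊551/2⌋ × 390 = 275 × 390 mm

275 × 390 mm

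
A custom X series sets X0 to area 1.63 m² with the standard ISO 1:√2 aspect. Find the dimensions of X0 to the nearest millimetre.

1074 × 1518 mm

Let the short side be w mm. Then w · w√2 = 1.63 m² = 1,630,000 mm².
w² = 1,630,000/√2, so w ≈ 1073.6 mm; long side = w√2 ≈ 1518.3 mm.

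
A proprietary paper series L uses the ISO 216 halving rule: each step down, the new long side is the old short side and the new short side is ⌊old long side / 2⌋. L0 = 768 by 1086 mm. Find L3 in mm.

L1: ⌊1086/2⌋ × 768 = 543 × 768 mm
L2: ⌊768/2⌋ × 543 = 384 × 543 mm
L3: ⌊543/2⌋ × 384 = 271 × 384 mm

271 × 384 mm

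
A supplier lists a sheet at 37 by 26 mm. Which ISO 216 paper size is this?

Aspect ratio 37/26 ≈ 1.423 — close to the ISO √2 ≈ 1.414.
In the A-series (A0 area = 1 m²): A10 = 26 × 37 mm.

A10 (26 × 37 mm)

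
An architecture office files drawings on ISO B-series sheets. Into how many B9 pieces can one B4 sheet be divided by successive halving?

32

Each ISO step halves the sheet: 1 × B4 → 2 × B5 → 4 × B6 → 8 × B7 → …
From B4 to B9 is 5 halving steps: 2^5 = 32.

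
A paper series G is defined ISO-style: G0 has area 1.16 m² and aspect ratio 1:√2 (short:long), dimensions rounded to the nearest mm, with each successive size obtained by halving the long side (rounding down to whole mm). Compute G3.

Let G0's short side be w mm. w · w√2 = 1.16 m² = 1,160,000 mm², so w ≈ 905.7 mm and w√2 ≈ 1280.8 mm → G0 = 906 × 1281 mm.
G1: ⌊1281/2⌋ × 906 = 640 × 906 mm
G2: ⌊906/2⌋ × 640 = 453 × 640 mm
G3: ⌊640/2⌋ × 453 = 320 × 453 mm

320 × 453 mm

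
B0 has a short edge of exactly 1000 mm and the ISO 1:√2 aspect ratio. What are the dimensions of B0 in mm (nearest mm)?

1000 × 1414 mm

Short side = 1000 mm; long side = 1000√2 ≈ 1414.2 mm.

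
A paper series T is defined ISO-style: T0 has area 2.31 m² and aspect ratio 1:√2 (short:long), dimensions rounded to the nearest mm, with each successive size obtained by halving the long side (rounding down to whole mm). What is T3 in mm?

451 × 639 mm

Let T0's short side be w mm. w · w√2 = 2.31 m² = 2,310,000 mm², so w ≈ 1278.1 mm and w√2 ≈ 1807.4 mm → T0 = 1278 × 1807 mm.
T1: ⌊1807/2⌋ × 1278 = 903 × 1278 mm
T2: ⌊1278/2⌋ × 903 = 639 × 903 mm
T3: ⌊903/2⌋ × 639 = 451 × 639 mm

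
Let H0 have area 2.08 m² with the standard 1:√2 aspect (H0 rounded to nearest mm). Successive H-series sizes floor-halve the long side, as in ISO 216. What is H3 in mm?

Let H0's short side be w mm. w · w√2 = 2.08 m² = 2,080,000 mm², so w ≈ 1212.8 mm and w√2 ≈ 1715.1 mm → H0 = 1213 × 1715 mm.
H1: ⌊1715/2⌋ × 1213 = 857 × 1213 mm
H2: ⌊1213/2⌋ × 857 = 606 × 857 mm
H3: ⌊857/2⌋ × 606 = 428 × 606 mm

428 × 606 mm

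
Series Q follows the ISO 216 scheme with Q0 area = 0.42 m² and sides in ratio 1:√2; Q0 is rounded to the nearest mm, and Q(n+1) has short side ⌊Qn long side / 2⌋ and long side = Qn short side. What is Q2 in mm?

Let Q0's short side be w mm. w · w√2 = 0.42 m² = 420,000 mm², so w ≈ 545.0 mm and w√2 ≈ 770.7 mm → Q0 = 545 × 771 mm.
Q1: ⌊771/2⌋ × 545 = 385 × 545 mm
Q2: ⌊545/2⌋ × 385 = 272 × 385 mm

272 × 385 mm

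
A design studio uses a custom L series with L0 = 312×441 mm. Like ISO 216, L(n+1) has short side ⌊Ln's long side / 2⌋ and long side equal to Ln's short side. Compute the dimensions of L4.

L1: ⌊441/2⌋ × 312 = 220 × 312 mm
L2: ⌊312/2⌋ × 220 = 156 × 220 mm
L3: ⌊220/2⌋ × 156 = 110 × 156 mm
L4: ⌊156/2⌋ × 110 = 78 × 110 mm

78 × 110 mm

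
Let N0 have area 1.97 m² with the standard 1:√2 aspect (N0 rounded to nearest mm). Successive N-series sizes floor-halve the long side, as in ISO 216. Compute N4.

Let N0's short side be w mm. w · w√2 = 1.97 m² = 1,970,000 mm², so w ≈ 1180.3 mm and w√2 ≈ 1669.1 mm → N0 = 1180 × 1669 mm.
N1: ⌊1669/2⌋ × 1180 = 834 × 1180 mm
N2: ⌊1180/2⌋ × 834 = 590 × 834 mm
N3: ⌊834/2⌋ × 590 = 417 × 590 mm
N4: ⌊590/2⌋ × 417 = 295 × 417 mm

295 × 417 mm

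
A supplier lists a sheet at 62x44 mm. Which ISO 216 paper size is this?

B9 (44 × 62 mm)

Aspect ratio 62/44 ≈ 1.409 — close to the ISO √2 ≈ 1.414.
In the B-series (B0 = 1000 × 1414 mm): B9 = 44 × 62 mm.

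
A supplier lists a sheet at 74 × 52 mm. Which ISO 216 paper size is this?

Aspect ratio 74/52 ≈ 1.423 — close to the ISO √2 ≈ 1.414.
In the A-series (A0 area = 1 m²): A8 = 52 × 74 mm.

A8 (52 × 74 mm)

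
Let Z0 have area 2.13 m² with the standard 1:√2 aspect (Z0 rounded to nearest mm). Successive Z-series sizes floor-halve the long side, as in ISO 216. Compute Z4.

306 × 434 mm

Let Z0's short side be w mm. w · w√2 = 2.13 m² = 2,130,000 mm², so w ≈ 1227.2 mm and w√2 ≈ 1735.6 mm → Z0 = 1227 × 1736 mm.
Z1: ⌊1736/2⌋ × 1227 = 868 × 1227 mm
Z2: ⌊1227/2⌋ × 868 = 613 × 868 mm
Z3: ⌊868/2⌋ × 613 = 434 × 613 mm
Z4: ⌊613/2⌋ × 434 = 306 × 434 mm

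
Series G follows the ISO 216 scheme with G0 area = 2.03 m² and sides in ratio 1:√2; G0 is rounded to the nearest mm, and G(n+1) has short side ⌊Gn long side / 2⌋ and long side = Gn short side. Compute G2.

599 × 847 mm

Let G0's short side be w mm. w · w√2 = 2.03 m² = 2,030,000 mm², so w ≈ 1198.1 mm and w√2 ≈ 1694.4 mm → G0 = 1198 × 1694 mm.
G1: ⌊1694/2⌋ × 1198 = 847 × 1198 mm
G2: ⌊1198/2⌋ × 847 = 599 × 847 mm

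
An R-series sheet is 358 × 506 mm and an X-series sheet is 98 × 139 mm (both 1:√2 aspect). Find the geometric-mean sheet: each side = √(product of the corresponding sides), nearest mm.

187 × 265 mm

Short side: √(358 · 98) = √35084 ≈ 187.3 → 187 mm
Long side: √(506 · 139) = √70334 ≈ 265.2 → 265 mm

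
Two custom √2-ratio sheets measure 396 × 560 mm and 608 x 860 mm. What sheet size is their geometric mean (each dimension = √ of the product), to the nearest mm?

Short side: √(396 · 608) = √240768 ≈ 490.7 → 491 mm
Long side: √(560 · 860) = √481600 ≈ 694.0 → 694 mm

491 × 694 mm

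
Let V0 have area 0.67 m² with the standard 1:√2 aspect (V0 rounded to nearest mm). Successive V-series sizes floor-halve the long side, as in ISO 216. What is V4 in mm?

172 × 243 mm

Let V0's short side be w mm. w · w√2 = 0.67 m² = 670,000 mm², so w ≈ 688.3 mm and w√2 ≈ 973.4 mm → V0 = 688 × 973 mm.
V1: ⌊973/2⌋ × 688 = 486 × 688 mm
V2: ⌊688/2⌋ × 486 = 344 × 486 mm
V3: ⌊486/2⌋ × 344 = 243 × 344 mm
V4: ⌊344/2⌋ × 243 = 172 × 243 mm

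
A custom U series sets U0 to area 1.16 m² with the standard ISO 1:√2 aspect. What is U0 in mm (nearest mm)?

906 × 1281 mm

Let the short side be w mm. Then w · w√2 = 1.16 m² = 1,160,000 mm².
w² = 1,160,000/√2, so w ≈ 905.7 mm; long side = w√2 ≈ 1280.8 mm.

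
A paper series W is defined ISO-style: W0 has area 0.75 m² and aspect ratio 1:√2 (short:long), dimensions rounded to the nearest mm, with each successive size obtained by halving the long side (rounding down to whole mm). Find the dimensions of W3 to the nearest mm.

257 × 364 mm

Let W0's short side be w mm. w · w√2 = 0.75 m² = 750,000 mm², so w ≈ 728.2 mm and w√2 ≈ 1029.9 mm → W0 = 728 × 1030 mm.
W1: ⌊1030/2⌋ × 728 = 515 × 728 mm
W2: ⌊728/2⌋ × 515 = 364 × 515 mm
W3: ⌊515/2⌋ × 364 = 257 × 364 mm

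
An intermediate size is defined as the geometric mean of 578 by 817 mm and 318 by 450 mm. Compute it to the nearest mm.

Short side: √(578 · 318) = √183804 ≈ 428.7 → 429 mm
Long side: √(817 · 450) = √367650 ≈ 606.3 → 606 mm

429 × 606 mm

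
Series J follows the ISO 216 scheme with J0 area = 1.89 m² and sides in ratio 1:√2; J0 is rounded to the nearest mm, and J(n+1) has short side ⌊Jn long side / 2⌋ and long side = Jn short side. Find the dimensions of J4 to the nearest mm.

289 × 408 mm

Let J0's short side be w mm. w · w√2 = 1.89 m² = 1,890,000 mm², so w ≈ 1156.0 mm and w√2 ≈ 1634.9 mm → J0 = 1156 × 1635 mm.
J1: ⌊1635/2⌋ × 1156 = 817 × 1156 mm
J2: ⌊1156/2⌋ × 817 = 578 × 817 mm
J3: ⌊817/2⌋ × 578 = 408 × 578 mm
J4: ⌊578/2⌋ × 408 = 289 × 408 mm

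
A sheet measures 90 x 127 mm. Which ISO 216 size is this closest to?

B7 (88 × 125 mm)

Aspect ratio 127/90 ≈ 1.411 — close to the ISO √2 ≈ 1.414.
In the B-series (B0 = 1000 × 1414 mm): B7 = 88 × 125 mm.
Off by 4 mm total — nearest standard size.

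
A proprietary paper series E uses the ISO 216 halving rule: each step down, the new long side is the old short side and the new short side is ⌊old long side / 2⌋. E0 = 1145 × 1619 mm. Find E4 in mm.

286 × 404 mm

E1 = 809 × 1145 mm (from E0 by 1 halving).
E2: ⌊1145/2⌋ × 809 = 572 × 809 mm
E3: ⌊809/2⌋ × 572 = 404 × 572 mm
E4: ⌊572/2⌋ × 404 = 286 × 404 mm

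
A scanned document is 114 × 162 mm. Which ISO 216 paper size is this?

C6 (114 × 162 mm)

Aspect ratio 162/114 ≈ 1.421 — close to the ISO √2 ≈ 1.414.
In the C-series (envelope sizes, between A and B): C6 = 114 × 162 mm.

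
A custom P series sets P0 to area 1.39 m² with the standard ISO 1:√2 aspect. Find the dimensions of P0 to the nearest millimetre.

Let the short side be w mm. Then w · w√2 = 1.39 m² = 1,390,000 mm².
w² = 1,390,000/√2, so w ≈ 991.4 mm; long side = w√2 ≈ 1402.1 mm.

991 × 1402 mm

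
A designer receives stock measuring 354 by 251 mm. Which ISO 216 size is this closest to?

B4 (250 × 353 mm)

Aspect ratio 354/251 ≈ 1.410 — close to the ISO √2 ≈ 1.414.
In the B-series (B0 = 1000 × 1414 mm): B4 = 250 × 353 mm.
Off by 2 mm total — nearest standard size.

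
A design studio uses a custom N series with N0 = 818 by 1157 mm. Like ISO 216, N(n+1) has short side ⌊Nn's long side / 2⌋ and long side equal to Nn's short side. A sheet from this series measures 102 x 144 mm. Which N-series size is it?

N0: 818 × 1157 mm
N1: 578 × 818 mm
N2: 409 × 578 mm
N3: 289 × 409 mm
N4: 204 × 289 mm
N5: 144 × 204 mm
N6: 102 × 144 mm
N7: 72 × 102 mm
→ matches N6.

N6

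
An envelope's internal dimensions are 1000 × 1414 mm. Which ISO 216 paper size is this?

Aspect ratio 1414/1000 ≈ 1.414 — close to the ISO √2 ≈ 1.414.
In the B-series (B0 = 1000 × 1414 mm): B0 = 1000 × 1414 mm.

B0 (1000 × 1414 mm)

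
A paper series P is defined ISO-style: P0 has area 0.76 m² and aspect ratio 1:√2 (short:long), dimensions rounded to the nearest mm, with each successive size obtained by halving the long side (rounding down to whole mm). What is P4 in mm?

Let P0's short side be w mm. w · w√2 = 0.76 m² = 760,000 mm², so w ≈ 733.1 mm and w√2 ≈ 1036.7 mm → P0 = 733 × 1037 mm.
P1: ⌊1037/2⌋ × 733 = 518 × 733 mm
P2: ⌊733/2⌋ × 518 = 366 × 518 mm
P3: ⌊518/2⌋ × 366 = 259 × 366 mm
P4: ⌊366/2⌋ × 259 = 183 × 259 mm

183 × 259 mm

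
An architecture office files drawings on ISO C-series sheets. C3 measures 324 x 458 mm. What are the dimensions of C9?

40 × 57 mm

C4: ⌊458/2⌋ × 324 = 229 × 324 mm
C5: ⌊324/2⌋ × 229 = 162 × 229 mm
C6: ⌊229/2⌋ × 162 = 114 × 162 mm
C7: ⌊162/2⌋ × 114 = 81 × 114 mm
C8: ⌊114/2⌋ × 81 = 57 × 81 mm
C9: ⌊81/2⌋ × 57 = 40 × 57 mm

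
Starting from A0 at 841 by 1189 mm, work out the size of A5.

A1: ⌊1189/2⌋ × 841 = 594 × 841 mm
A2: ⌊841/2⌋ × 594 = 420 × 594 mm
A3: ⌊594/2⌋ × 420 = 297 × 420 mm
A4: ⌊420/2⌋ × 297 = 210 × 297 mm
A5: ⌊297/2⌋ × 210 = 148 × 210 mm

148 × 210 mm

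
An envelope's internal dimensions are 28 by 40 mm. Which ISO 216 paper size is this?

Aspect ratio 40/28 ≈ 1.429 — close to the ISO √2 ≈ 1.414.
In the C-series (envelope sizes, between A and B): C10 = 28 × 40 mm.

C10 (28 × 40 mm)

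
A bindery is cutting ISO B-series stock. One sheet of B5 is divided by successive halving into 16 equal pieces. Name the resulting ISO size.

B9

16 = 2^4, so 4 halving steps.
B5 → B6 → … → B9 after 4 steps.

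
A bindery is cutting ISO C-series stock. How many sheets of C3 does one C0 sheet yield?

Each ISO step halves the sheet: 1 × C0 → 2 × C1 → 4 × C2 → 8 × C3
From C0 to C3 is 3 halving steps: 2^3 = 8.

8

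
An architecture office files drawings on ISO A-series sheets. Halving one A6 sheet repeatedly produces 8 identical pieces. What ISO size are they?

A9

8 = 2^3, so 3 halving steps.
A6 → A7 → … → A9 after 3 steps.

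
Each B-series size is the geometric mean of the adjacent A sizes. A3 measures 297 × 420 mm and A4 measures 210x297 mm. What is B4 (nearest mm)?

250 × 353 mm

Short side: √(297 · 210) = √62370 ≈ 249.7 → 250 mm
Long side: √(420 · 297) = √124740 ≈ 353.2 → 353 mm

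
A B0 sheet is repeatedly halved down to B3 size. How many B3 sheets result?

8

Each ISO step halves the sheet: 1 × B0 → 2 × B1 → 4 × B2 → 8 × B3
From B0 to B3 is 3 halving steps: 2^3 = 8.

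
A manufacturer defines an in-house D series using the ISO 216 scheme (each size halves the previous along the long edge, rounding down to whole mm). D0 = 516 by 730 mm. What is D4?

129 × 182 mm

D1 = 365 × 516 mm (from D0 by 1 halving).
D2: ⌊516/2⌋ × 365 = 258 × 365 mm
D3: ⌊365/2⌋ × 258 = 182 × 258 mm
D4: ⌊258/2⌋ × 182 = 129 × 182 mm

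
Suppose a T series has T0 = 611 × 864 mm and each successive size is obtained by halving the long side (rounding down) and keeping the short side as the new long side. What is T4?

152 × 216 mm

T1 = 432 × 611 mm (from T0 by 1 halving).
T2: ⌊611/2⌋ × 432 = 305 × 432 mm
T3: ⌊432/2⌋ × 305 = 216 × 305 mm
T4: ⌊305/2⌋ × 216 = 152 × 216 mm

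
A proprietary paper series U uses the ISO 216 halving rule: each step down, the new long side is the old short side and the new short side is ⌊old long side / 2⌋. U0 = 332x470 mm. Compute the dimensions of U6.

U1: ⌊470/2⌋ × 332 = 235 × 332 mm
U2: ⌊332/2⌋ × 235 = 166 × 235 mm
U3: ⌊235/2⌋ × 166 = 117 × 166 mm
U4: ⌊166/2⌋ × 117 = 83 × 117 mm
U5: ⌊117/2⌋ × 83 = 58 × 83 mm
U6: ⌊83/2⌋ × 58 = 41 × 58 mm

41 × 58 mm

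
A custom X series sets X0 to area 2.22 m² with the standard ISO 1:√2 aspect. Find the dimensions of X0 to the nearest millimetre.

1253 × 1772 mm

Let the short side be w mm. Then w · w√2 = 2.22 m² = 2,220,000 mm².
w² = 2,220,000/√2, so w ≈ 1252.9 mm; long side = w√2 ≈ 1771.9 mm.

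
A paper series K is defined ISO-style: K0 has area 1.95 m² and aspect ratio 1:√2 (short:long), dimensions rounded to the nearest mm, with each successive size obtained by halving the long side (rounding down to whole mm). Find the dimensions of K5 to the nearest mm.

Let K0's short side be w mm. w · w√2 = 1.95 m² = 1,950,000 mm², so w ≈ 1174.2 mm and w√2 ≈ 1660.6 mm → K0 = 1174 × 1661 mm.
K1: ⌊1661/2⌋ × 1174 = 830 × 1174 mm
K2: ⌊1174/2⌋ × 830 = 587 × 830 mm
K3: ⌊830/2⌋ × 587 = 415 × 587 mm
K4: ⌊587/2⌋ × 415 = 293 × 415 mm
K5: ⌊415/2⌋ × 293 = 207 × 293 mm

207 × 293 mm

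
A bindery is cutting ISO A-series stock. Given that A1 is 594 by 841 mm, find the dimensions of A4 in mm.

210 × 297 mm

A2: ⌊841/2⌋ × 594 = 420 × 594 mm
A3: ⌊594/2⌋ × 420 = 297 × 420 mm
A4: ⌊420/2⌋ × 297 = 210 × 297 mm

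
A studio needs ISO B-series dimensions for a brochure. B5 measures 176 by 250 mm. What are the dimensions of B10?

B6: ⌊250/2⌋ × 176 = 125 × 176 mm
B7: ⌊176/2⌋ × 125 = 88 × 125 mm
B8: ⌊125/2⌋ × 88 = 62 × 88 mm
B9: ⌊88/2⌋ × 62 = 44 × 62 mm
B10: ⌊62/2⌋ × 44 = 31 × 44 mm

31 × 44 mm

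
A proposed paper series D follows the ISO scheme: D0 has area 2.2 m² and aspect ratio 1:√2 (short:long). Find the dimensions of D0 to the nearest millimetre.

1247 × 1764 mm

Let the short side be w mm. Then w · w√2 = 2.2 m² = 2,200,000 mm².
w² = 2,200,000/√2, so w ≈ 1247.3 mm; long side = w√2 ≈ 1763.9 mm.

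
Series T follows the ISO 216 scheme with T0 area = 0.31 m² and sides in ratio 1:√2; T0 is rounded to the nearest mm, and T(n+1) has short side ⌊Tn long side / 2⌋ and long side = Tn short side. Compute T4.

117 × 165 mm

Let T0's short side be w mm. w · w√2 = 0.31 m² = 310,000 mm², so w ≈ 468.2 mm and w√2 ≈ 662.1 mm → T0 = 468 × 662 mm.
T1: ⌊662/2⌋ × 468 = 331 × 468 mm
T2: ⌊468/2⌋ × 331 = 234 × 331 mm
T3: ⌊331/2⌋ × 234 = 165 × 234 mm
T4: ⌊234/2⌋ × 165 = 117 × 165 mm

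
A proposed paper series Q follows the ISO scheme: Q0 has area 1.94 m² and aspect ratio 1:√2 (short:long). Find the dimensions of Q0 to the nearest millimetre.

1171 × 1656 mm

Let the short side be w mm. Then w · w√2 = 1.94 m² = 1,940,000 mm².
w² = 1,940,000/√2, so w ≈ 1171.2 mm; long side = w√2 ≈ 1656.4 mm.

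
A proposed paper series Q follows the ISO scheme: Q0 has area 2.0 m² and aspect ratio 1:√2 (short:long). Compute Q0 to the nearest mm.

Let the short side be w mm. Then w · w√2 = 2.0 m² = 2,000,000 mm².
w² = 2,000,000/√2, so w ≈ 1189.2 mm; long side = w√2 ≈ 1681.8 mm.

1189 × 1682 mm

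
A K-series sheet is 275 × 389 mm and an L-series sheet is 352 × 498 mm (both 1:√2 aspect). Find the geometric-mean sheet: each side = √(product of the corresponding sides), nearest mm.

Short side: √(275 · 352) = √96800 ≈ 311.1 → 311 mm
Long side: √(389 · 498) = √193722 ≈ 440.1 → 440 mm

311 × 440 mm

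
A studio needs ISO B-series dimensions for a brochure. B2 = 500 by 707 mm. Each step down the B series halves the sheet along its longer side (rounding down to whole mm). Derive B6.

B3: ⌊707/2⌋ × 500 = 353 × 500 mm
B4: ⌊500/2⌋ × 353 = 250 × 353 mm
B5: ⌊353/2⌋ × 250 = 176 × 250 mm
B6: ⌊250/2⌋ × 176 = 125 × 176 mm

125 × 176 mm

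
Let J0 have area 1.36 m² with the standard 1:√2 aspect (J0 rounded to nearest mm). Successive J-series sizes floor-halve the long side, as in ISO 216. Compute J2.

490 × 693 mm

Let J0's short side be w mm. w · w√2 = 1.36 m² = 1,360,000 mm², so w ≈ 980.6 mm and w√2 ≈ 1386.8 mm → J0 = 981 × 1387 mm.
J1: ⌊1387/2⌋ × 981 = 693 × 981 mm
J2: ⌊981/2⌋ × 693 = 490 × 693 mm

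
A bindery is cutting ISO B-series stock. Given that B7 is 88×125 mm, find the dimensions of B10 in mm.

B8: ⌊125/2⌋ × 88 = 62 × 88 mm
B9: ⌊88/2⌋ × 62 = 44 × 62 mm
B10: ⌊62/2⌋ × 44 = 31 × 44 mm

31 × 44 mm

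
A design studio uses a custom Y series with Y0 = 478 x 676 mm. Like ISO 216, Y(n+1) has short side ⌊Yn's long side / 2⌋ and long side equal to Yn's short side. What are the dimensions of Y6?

Y1 = 338 × 478 mm (from Y0 by 1 halving).
Y2: ⌊478/2⌋ × 338 = 239 × 338 mm
Y3: ⌊338/2⌋ × 239 = 169 × 239 mm
Y4: ⌊239/2⌋ × 169 = 119 × 169 mm
Y5: ⌊169/2⌋ × 119 = 84 × 119 mm
Y6: ⌊119/2⌋ × 84 = 59 × 84 mm

59 × 84 mm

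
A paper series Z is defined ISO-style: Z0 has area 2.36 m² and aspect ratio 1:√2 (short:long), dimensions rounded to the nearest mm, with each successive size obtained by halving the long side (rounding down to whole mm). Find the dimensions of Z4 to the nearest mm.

323 × 456 mm

Let Z0's short side be w mm. w · w√2 = 2.36 m² = 2,360,000 mm², so w ≈ 1291.8 mm and w√2 ≈ 1826.9 mm → Z0 = 1292 × 1827 mm.
Z1: ⌊1827/2⌋ × 1292 = 913 × 1292 mm
Z2: ⌊1292/2⌋ × 913 = 646 × 913 mm
Z3: ⌊913/2⌋ × 646 = 456 × 646 mm
Z4: ⌊646/2⌋ × 456 = 323 × 456 mm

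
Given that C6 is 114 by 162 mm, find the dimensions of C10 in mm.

28 × 40 mm

C7: ⌊162/2⌋ × 114 = 81 × 114 mm
C8: ⌊114/2⌋ × 81 = 57 × 81 mm
C9: ⌊81/2⌋ × 57 = 40 × 57 mm
C10: ⌊57/2⌋ × 40 = 28 × 40 mm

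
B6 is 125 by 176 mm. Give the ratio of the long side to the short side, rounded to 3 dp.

1.408

176 / 125 = 1.408
ISO 216 targets √2 ≈ 1.414; the -0.006 deviation is from mm rounding.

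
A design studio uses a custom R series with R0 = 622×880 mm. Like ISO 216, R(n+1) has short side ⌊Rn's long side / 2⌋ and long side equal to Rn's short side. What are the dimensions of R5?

R1: ⌊880/2⌋ × 622 = 440 × 622 mm
R2: ⌊622/2⌋ × 440 = 311 × 440 mm
R3: ⌊440/2⌋ × 311 = 220 × 311 mm
R4: ⌊311/2⌋ × 220 = 155 × 220 mm
R5: ⌊220/2⌋ × 155 = 110 × 155 mm

110 × 155 mm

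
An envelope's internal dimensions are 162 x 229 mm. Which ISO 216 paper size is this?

Aspect ratio 229/162 ≈ 1.414 — close to the ISO √2 ≈ 1.414.
In the C-series (envelope sizes, between A and B): C5 = 162 × 229 mm.

C5 (162 × 229 mm)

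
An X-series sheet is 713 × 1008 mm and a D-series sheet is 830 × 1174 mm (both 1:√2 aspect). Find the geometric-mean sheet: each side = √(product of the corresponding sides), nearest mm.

Short side: √(713 · 830) = √591790 ≈ 769.3 → 769 mm
Long side: √(1008 · 1174) = √1183392 ≈ 1087.8 → 1088 mm

769 × 1088 mm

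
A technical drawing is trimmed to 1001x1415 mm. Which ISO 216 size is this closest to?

B0 (1000 × 1414 mm)

Aspect ratio 1415/1001 ≈ 1.414 — close to the ISO √2 ≈ 1.414.
In the B-series (B0 = 1000 × 1414 mm): B0 = 1000 × 1414 mm.
Off by 2 mm total — nearest standard size.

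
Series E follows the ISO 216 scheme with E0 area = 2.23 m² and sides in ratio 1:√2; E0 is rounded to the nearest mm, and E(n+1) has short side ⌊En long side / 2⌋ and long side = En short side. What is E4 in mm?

Let E0's short side be w mm. w · w√2 = 2.23 m² = 2,230,000 mm², so w ≈ 1255.7 mm and w√2 ≈ 1775.9 mm → E0 = 1256 × 1776 mm.
E1: ⌊1776/2⌋ × 1256 = 888 × 1256 mm
E2: ⌊1256/2⌋ × 888 = 628 × 888 mm
E3: ⌊888/2⌋ × 628 = 444 × 628 mm
E4: ⌊628/2⌋ × 444 = 314 × 444 mm

314 × 444 mm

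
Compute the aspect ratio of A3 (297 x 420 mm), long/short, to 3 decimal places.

420 / 297 = 1.414
Matches √2 ≈ 1.414 — the ISO 216 defining ratio.

1.414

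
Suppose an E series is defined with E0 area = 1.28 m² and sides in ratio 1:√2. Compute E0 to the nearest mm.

Let the short side be w mm. Then w · w√2 = 1.28 m² = 1,280,000 mm².
w² = 1,280,000/√2, so w ≈ 951.4 mm; long side = w√2 ≈ 1345.4 mm.

951 × 1345 mm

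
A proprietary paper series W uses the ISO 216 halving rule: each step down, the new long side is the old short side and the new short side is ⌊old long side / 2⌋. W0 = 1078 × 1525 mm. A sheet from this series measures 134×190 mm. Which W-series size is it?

W6

W0: 1078 × 1525 mm
W1: 762 × 1078 mm
W2: 539 × 762 mm
W3: 381 × 539 mm
W4: 269 × 381 mm
W5: 190 × 269 mm
W6: 134 × 190 mm
W7: 95 × 134 mm
→ matches W6.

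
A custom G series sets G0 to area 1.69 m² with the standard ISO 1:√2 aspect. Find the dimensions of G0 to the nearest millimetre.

Let the short side be w mm. Then w · w√2 = 1.69 m² = 1,690,000 mm².
w² = 1,690,000/√2, so w ≈ 1093.2 mm; long side = w√2 ≈ 1546.0 mm.

1093 × 1546 mm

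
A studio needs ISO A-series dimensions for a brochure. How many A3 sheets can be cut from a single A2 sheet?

Each ISO step halves the sheet: 1 × A2 → 2 × A3
From A2 to A3 is 1 halving step: 2^1 = 2.

2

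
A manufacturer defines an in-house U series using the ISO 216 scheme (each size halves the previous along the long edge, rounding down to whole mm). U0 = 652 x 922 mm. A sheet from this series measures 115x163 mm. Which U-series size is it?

U5

U0: 652 × 922 mm
U1: 461 × 652 mm
U2: 326 × 461 mm
U3: 230 × 326 mm
U4: 163 × 230 mm
U5: 115 × 163 mm
U6: 81 × 115 mm
→ matches U5.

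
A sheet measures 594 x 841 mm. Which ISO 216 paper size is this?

Aspect ratio 841/594 ≈ 1.416 — close to the ISO √2 ≈ 1.414.
In the A-series (A0 area = 1 m²): A1 = 594 × 841 mm.

A1 (594 × 841 mm)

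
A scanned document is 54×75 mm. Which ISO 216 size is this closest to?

Aspect ratio 75/54 ≈ 1.389 (ISO target is √2 ≈ 1.414).
In the A-series (A0 area = 1 m²): A8 = 52 × 74 mm.
Off by 3 mm total — nearest standard size.

A8 (52 × 74 mm)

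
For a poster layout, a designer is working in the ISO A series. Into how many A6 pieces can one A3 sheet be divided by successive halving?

8

Each ISO step halves the sheet: 1 × A3 → 2 × A4 → 4 × A5 → 8 × A6
From A3 to A6 is 3 halving steps: 2^3 = 8.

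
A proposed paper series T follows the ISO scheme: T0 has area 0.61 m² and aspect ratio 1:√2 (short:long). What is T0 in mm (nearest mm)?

Let the short side be w mm. Then w · w√2 = 0.61 m² = 610,000 mm².
w² = 610,000/√2, so w ≈ 656.8 mm; long side = w√2 ≈ 928.8 mm.

657 × 929 mm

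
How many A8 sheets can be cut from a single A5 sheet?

Each ISO step halves the sheet: 1 × A5 → 2 × A6 → 4 × A7 → 8 × A8
From A5 to A8 is 3 halving steps: 2^3 = 8.

8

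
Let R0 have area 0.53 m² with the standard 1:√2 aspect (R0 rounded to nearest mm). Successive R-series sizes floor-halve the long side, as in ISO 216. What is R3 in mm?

216 × 306 mm

Let R0's short side be w mm. w · w√2 = 0.53 m² = 530,000 mm², so w ≈ 612.2 mm and w√2 ≈ 865.8 mm → R0 = 612 × 866 mm.
R1: ⌊866/2⌋ × 612 = 433 × 612 mm
R2: ⌊612/2⌋ × 433 = 306 × 433 mm
R3: ⌊433/2⌋ × 306 = 216 × 306 mm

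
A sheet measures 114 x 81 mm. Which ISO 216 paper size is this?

Aspect ratio 114/81 ≈ 1.407 — close to the ISO √2 ≈ 1.414.
In the C-series (envelope sizes, between A and B): C7 = 81 × 114 mm.

C7 (81 × 114 mm)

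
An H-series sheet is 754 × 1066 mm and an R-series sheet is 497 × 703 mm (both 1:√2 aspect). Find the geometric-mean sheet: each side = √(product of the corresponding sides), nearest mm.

Short side: √(754 · 497) = √374738 ≈ 612.2 → 612 mm
Long side: √(1066 · 703) = √749398 ≈ 865.7 → 866 mm

612 × 866 mm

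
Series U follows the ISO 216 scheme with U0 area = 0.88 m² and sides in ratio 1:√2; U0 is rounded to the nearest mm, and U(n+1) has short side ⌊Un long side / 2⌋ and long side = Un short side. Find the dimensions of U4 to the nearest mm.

Let U0's short side be w mm. w · w√2 = 0.88 m² = 880,000 mm², so w ≈ 788.8 mm and w√2 ≈ 1115.6 mm → U0 = 789 × 1116 mm.
U1: ⌊1116/2⌋ × 789 = 558 × 789 mm
U2: ⌊789/2⌋ × 558 = 394 × 558 mm
U3: ⌊558/2⌋ × 394 = 279 × 394 mm
U4: ⌊394/2⌋ × 279 = 197 × 279 mm

197 × 279 mm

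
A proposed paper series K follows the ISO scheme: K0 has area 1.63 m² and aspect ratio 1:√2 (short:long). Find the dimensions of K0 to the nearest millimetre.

1074 × 1518 mm

Let the short side be w mm. Then w · w√2 = 1.63 m² = 1,630,000 mm².
w² = 1,630,000/√2, so w ≈ 1073.6 mm; long side = w√2 ≈ 1518.3 mm.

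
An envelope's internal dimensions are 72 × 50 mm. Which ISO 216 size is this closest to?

Aspect ratio 72/50 ≈ 1.440 (ISO target is √2 ≈ 1.414).
In the A-series (A0 area = 1 m²): A8 = 52 × 74 mm.
Off by 4 mm total — nearest standard size.

A8 (52 × 74 mm)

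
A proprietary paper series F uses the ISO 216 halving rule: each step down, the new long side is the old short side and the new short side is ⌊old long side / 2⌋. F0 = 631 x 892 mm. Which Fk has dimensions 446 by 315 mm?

F0: 631 × 892 mm
F1: 446 × 631 mm
F2: 315 × 446 mm
F3: 223 × 315 mm
→ matches F2.

F2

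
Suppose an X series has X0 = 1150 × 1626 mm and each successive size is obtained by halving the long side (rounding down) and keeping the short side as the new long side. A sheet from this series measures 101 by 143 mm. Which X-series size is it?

X7

X0: 1150 × 1626 mm
X1: 813 × 1150 mm
X2: 575 × 813 mm
X3: 406 × 575 mm
X4: 287 × 406 mm
X5: 203 × 287 mm
X6: 143 × 203 mm
X7: 101 × 143 mm
X8: 71 × 101 mm
→ matches X7.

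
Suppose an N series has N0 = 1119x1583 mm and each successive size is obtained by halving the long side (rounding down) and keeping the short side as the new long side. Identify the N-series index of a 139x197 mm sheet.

N6

N0: 1119 × 1583 mm
N1: 791 × 1119 mm
N2: 559 × 791 mm
N3: 395 × 559 mm
N4: 279 × 395 mm
N5: 197 × 279 mm
N6: 139 × 197 mm
N7: 98 × 139 mm
→ matches N6.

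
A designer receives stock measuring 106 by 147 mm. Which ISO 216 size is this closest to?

A6 (105 × 148 mm)

Aspect ratio 147/106 ≈ 1.387 (ISO target is √2 ≈ 1.414).
In the A-series (A0 area = 1 m²): A6 = 105 × 148 mm.
Off by 2 mm total — nearest standard size.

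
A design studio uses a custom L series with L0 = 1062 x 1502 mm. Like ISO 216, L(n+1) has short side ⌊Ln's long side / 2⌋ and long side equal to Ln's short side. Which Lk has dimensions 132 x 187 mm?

L6

L0: 1062 × 1502 mm
L1: 751 × 1062 mm
L2: 531 × 751 mm
L3: 375 × 531 mm
L4: 265 × 375 mm
L5: 187 × 265 mm
L6: 132 × 187 mm
L7: 93 × 132 mm
→ matches L6.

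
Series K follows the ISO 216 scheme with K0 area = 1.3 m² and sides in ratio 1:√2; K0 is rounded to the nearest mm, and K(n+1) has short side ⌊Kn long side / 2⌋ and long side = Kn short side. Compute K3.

339 × 479 mm

Let K0's short side be w mm. w · w√2 = 1.3 m² = 1,300,000 mm², so w ≈ 958.8 mm and w√2 ≈ 1355.9 mm → K0 = 959 × 1356 mm.
K1: ⌊1356/2⌋ × 959 = 678 × 959 mm
K2: ⌊959/2⌋ × 678 = 479 × 678 mm
K3: ⌊678/2⌋ × 479 = 339 × 479 mm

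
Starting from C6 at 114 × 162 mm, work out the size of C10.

C7: ⌊162/2⌋ × 114 = 81 × 114 mm
C8: ⌊114/2⌋ × 81 = 57 × 81 mm
C9: ⌊81/2⌋ × 57 = 40 × 57 mm
C10: ⌊57/2⌋ × 40 = 28 × 40 mm

28 × 40 mm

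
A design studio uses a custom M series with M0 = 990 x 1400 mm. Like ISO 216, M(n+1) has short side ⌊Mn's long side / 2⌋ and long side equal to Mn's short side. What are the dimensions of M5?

175 × 247 mm

M1: ⌊1400/2⌋ × 990 = 700 × 990 mm
M2: ⌊990/2⌋ × 700 = 495 × 700 mm
M3: ⌊700/2⌋ × 495 = 350 × 495 mm
M4: ⌊495/2⌋ × 350 = 247 × 350 mm
M5: ⌊350/2⌋ × 247 = 175 × 247 mm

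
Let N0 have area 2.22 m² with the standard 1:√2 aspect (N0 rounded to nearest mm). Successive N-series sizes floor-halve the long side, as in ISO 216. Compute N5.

221 × 313 mm

Let N0's short side be w mm. w · w√2 = 2.22 m² = 2,220,000 mm², so w ≈ 1252.9 mm and w√2 ≈ 1771.9 mm → N0 = 1253 × 1772 mm.
N1: ⌊1772/2⌋ × 1253 = 886 × 1253 mm
N2: ⌊1253/2⌋ × 886 = 626 × 886 mm
N3: ⌊886/2⌋ × 626 = 443 × 626 mm
N4: ⌊626/2⌋ × 443 = 313 × 443 mm
N5: ⌊443/2⌋ × 313 = 221 × 313 mm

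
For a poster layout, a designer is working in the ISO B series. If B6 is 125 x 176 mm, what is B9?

B7: ⌊176/2⌋ × 125 = 88 × 125 mm
B8: ⌊125/2⌋ × 88 = 62 × 88 mm
B9: ⌊88/2⌋ × 62 = 44 × 62 mm

44 × 62 mm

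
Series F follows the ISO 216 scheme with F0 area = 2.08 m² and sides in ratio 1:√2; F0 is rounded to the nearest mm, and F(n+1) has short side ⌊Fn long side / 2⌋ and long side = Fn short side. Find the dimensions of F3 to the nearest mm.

428 × 606 mm

Let F0's short side be w mm. w · w√2 = 2.08 m² = 2,080,000 mm², so w ≈ 1212.8 mm and w√2 ≈ 1715.1 mm → F0 = 1213 × 1715 mm.
F1: ⌊1715/2⌋ × 1213 = 857 × 1213 mm
F2: ⌊1213/2⌋ × 857 = 606 × 857 mm
F3: ⌊857/2⌋ × 606 = 428 × 606 mm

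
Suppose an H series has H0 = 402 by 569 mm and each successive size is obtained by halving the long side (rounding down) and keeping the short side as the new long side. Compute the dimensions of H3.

142 × 201 mm

H1: ⌊569/2⌋ × 402 = 284 × 402 mm
H2: ⌊402/2⌋ × 284 = 201 × 284 mm
H3: ⌊284/2⌋ × 201 = 142 × 201 mm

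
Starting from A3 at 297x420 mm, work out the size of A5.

A4: ⌊420/2⌋ × 297 = 210 × 297 mm
A5: ⌊297/2⌋ × 210 = 148 × 210 mm

148 × 210 mm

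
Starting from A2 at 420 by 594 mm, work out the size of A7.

74 × 105 mm

A3: ⌊594/2⌋ × 420 = 297 × 420 mm
A4: ⌊420/2⌋ × 297 = 210 × 297 mm
A5: ⌊297/2⌋ × 210 = 148 × 210 mm
A6: ⌊210/2⌋ × 148 = 105 × 148 mm
A7: ⌊148/2⌋ × 105 = 74 × 105 mm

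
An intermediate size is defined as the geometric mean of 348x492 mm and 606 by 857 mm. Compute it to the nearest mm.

459 × 649 mm

Short side: √(348 · 606) = √210888 ≈ 459.2 → 459 mm
Long side: √(492 · 857) = √421644 ≈ 649.3 → 649 mm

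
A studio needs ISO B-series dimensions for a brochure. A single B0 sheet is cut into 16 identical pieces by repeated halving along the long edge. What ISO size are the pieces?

16 = 2^4, so 4 halving steps.
B0 → B1 → … → B4 after 4 steps.

B4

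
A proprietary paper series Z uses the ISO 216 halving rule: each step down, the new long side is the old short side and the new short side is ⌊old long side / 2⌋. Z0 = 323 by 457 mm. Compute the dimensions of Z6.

Z1: ⌊457/2⌋ × 323 = 228 × 323 mm
Z2: ⌊323/2⌋ × 228 = 161 × 228 mm
Z3: ⌊228/2⌋ × 161 = 114 × 161 mm
Z4: ⌊161/2⌋ × 114 = 80 × 114 mm
Z5: ⌊114/2⌋ × 80 = 57 × 80 mm
Z6: ⌊80/2⌋ × 57 = 40 × 57 mm

40 × 57 mm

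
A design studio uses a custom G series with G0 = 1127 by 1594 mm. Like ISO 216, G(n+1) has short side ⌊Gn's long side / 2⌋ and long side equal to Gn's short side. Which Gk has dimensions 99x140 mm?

G0: 1127 × 1594 mm
G1: 797 × 1127 mm
G2: 563 × 797 mm
G3: 398 × 563 mm
G4: 281 × 398 mm
G5: 199 × 281 mm
G6: 140 × 199 mm
G7: 99 × 140 mm
G8: 70 × 99 mm
→ matches G7.

G7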